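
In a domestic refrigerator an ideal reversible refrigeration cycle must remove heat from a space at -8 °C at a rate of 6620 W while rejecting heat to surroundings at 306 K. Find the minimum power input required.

T_C = -8 °C → -8 + 273.15 = 265.15 K.
COP_R = T_C/(T_H − T_C) = 265.15/40.85 = 6.4908.
W = Q_C/COP_R = 6620/6.4908 = 1020 W.

Ẇ_in ≈ 1020 W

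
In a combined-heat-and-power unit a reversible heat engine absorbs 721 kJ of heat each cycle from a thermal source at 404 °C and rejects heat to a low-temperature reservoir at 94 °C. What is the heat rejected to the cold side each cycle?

T_H = 404 °C → 404 + 273.15 = 677.15 K.
T_C = 94 °C → 94 + 273.15 = 367.15 K.
Since the cycle is reversible, η = 1 − T_C/T_H = 1 − 367.15/677.15 = 0.4578.
For a reversible cycle Q_C/Q_H = T_C/T_H, so Q_C = 721 × 367.15/677.15 = 391 kJ.

Q_C ≈ 391 kJ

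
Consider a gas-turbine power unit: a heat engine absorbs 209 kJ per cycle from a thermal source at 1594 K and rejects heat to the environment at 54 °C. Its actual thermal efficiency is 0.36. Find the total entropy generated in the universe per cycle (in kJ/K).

T_C = 54 °C → 54 + 273.15 = 327.15 K.
W = η·Q_H = 0.36 × 209 = 75.24 kJ, so Q_C = Q_H − W = 133.8 kJ.
Reservoir entropy changes: ΔS_H = −Q_H/T_H = −209/1594.00 = -0.1311 kJ/K and ΔS_C = +Q_C/T_C = 133.8/327.15 = 0.4089 kJ/K.
ΔS_univ = −Q_H/T_H + Q_C/T_C = 0.278 kJ/K (> 0, since η = 0.36 < η_Carnot = 0.795).

ΔS_univ ≈ 0.278 kJ/K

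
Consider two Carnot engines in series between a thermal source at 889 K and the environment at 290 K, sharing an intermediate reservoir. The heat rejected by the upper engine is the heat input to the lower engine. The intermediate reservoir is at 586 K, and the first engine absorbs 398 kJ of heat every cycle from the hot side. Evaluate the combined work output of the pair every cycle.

Two reversible stages in series are equivalent to a single Carnot engine between T_H and T_C, so η_total = 1 − T_C/T_H = 1 − 290.00/889.00 = 0.6738.
W_total = η_total · Q_H = 0.6738 × 398 = 268 kJ.

W_total ≈ 268 kJ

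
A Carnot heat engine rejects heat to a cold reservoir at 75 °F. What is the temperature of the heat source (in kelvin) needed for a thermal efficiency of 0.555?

T_H ≈ 667.5 K

T_C = 75 °F → (75 − 32) × 5/9 = 23.89 °C = 297.04 K.
From η = 1 − T_C/T_H, solving for T_H gives T_H = T_C/(1 − η) = 297.04/(1 − 0.555) = 667.5 K.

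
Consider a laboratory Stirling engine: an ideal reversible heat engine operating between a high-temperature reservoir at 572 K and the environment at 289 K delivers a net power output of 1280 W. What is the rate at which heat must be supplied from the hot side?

For a reversible engine, η = 1 − T_C/T_H = 1 − 289.00/572.00 = 0.4948.
Q_H = W/η = 1280/0.4948 = 2590 W.

Q̇_H ≈ 2590 W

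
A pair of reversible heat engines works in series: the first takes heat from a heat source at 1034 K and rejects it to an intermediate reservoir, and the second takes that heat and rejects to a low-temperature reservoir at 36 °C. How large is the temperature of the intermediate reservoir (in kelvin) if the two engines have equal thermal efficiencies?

T_C = 36 °C → 36 + 273.15 = 309.15 K.
Equal efficiencies require 1 − T_m/T_H = 1 − T_C/T_m, i.e. T_m/T_H = T_C/T_m, so T_m = √(T_H·T_C) = √(1034.00 × 309.15) = 565.4 K.

T_m ≈ 565.4 K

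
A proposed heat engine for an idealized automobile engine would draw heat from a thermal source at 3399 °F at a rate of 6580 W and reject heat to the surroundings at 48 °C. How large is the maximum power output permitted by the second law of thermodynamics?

T_H = 3399 °F → (3399 − 32) × 5/9 = 1870.56 °C = 2143.71 K.
T_C = 48 °C → 48 + 273.15 = 321.15 K.
The upper bound on efficiency is η_max = 1 − T_C/T_H = 1 − 321.15/2143.71 = 0.8502.
W_max = η_max · Q_H = 0.8502 × 6580 = 5590 W.

Ẇ_max ≈ 5590 W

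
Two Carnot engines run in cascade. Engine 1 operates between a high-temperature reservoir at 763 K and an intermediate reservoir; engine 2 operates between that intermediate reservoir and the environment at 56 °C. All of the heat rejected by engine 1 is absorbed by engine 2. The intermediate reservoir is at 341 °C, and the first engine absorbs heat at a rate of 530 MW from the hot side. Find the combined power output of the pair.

T_C = 56 °C → 56 + 273.15 = 329.15 K.
Two reversible stages in series are equivalent to a single Carnot engine between T_H and T_C, so η_total = 1 − T_C/T_H = 1 − 329.15/763.00 = 0.5686.
W_total = η_total · Q_H = 0.5686 × 530 = 301 MW.

Ẇ_total ≈ 301 MW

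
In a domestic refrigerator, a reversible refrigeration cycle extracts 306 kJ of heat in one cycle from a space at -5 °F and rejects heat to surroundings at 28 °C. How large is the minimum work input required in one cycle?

W_in ≈ 58.8 kJ

T_H = 28 °C → 28 + 273.15 = 301.15 K.
T_C = -5 °F → (-5 − 32) × 5/9 = -20.56 °C = 252.59 K.
The reversible coefficient of performance is COP_R = T_C/(T_H − T_C) = 252.59/48.56 = 5.2022.
W = Q_C/COP_R = 306/5.2022 = 58.8 kJ.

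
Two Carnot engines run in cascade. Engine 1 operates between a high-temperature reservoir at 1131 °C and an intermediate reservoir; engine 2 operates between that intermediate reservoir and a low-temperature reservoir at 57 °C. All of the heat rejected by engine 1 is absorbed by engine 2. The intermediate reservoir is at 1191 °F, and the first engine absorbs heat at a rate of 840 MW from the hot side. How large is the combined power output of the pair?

T_H = 1131 °C → 1131 + 273.15 = 1404.15 K.
T_C = 57 °C → 57 + 273.15 = 330.15 K.
Two reversible stages in series are equivalent to a single Carnot engine between T_H and T_C, so η_total = 1 − T_C/T_H = 1 − 330.15/1404.15 = 0.7649.
W_total = η_total · Q_H = 0.7649 × 840 = 642.5 MW.

Ẇ_total ≈ 642.5 MW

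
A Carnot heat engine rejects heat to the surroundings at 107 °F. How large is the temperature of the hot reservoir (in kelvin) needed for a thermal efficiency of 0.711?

T_C = 107 °F → (107 − 32) × 5/9 = 41.67 °C = 314.82 K.
From η = 1 − T_C/T_H, solving for T_H gives T_H = T_C/(1 − η) = 314.82/(1 − 0.711) = 1090 K.

T_H ≈ 1090 K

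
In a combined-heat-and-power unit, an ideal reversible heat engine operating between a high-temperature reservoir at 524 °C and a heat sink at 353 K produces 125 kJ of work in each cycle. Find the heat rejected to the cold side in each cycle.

Q_C ≈ 99.3 kJ

T_H = 524 °C → 524 + 273.15 = 797.15 K.
Since the cycle is reversible, η = 1 − T_C/T_H = 1 − 353.00/797.15 = 0.5572.
Since Q_C/Q_H = T_C/T_H and Q_H = W/η, Q_C = W·T_C/(T_H − T_C) = 125 × 353.00/444.15 = 99.3 kJ.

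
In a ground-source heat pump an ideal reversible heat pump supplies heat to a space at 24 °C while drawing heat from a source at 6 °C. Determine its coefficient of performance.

COP_HP ≈ 16.5

T_H = 24 °C → 24 + 273.15 = 297.15 K.
T_C = 6 °C → 6 + 273.15 = 279.15 K.
Reversible heating COP: COP_HP = T_H/(T_H − T_C) = 297.15/(297.15 − 279.15) = 16.5.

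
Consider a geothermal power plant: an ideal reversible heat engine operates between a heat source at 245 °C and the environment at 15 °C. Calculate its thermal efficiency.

η ≈ 0.4439

T_H = 245 °C → 245 + 273.15 = 518.15 K.
T_C = 15 °C → 15 + 273.15 = 288.15 K.
Since the cycle is reversible, η = 1 − T_C/T_H = 1 − 288.15/518.15 = 0.4439.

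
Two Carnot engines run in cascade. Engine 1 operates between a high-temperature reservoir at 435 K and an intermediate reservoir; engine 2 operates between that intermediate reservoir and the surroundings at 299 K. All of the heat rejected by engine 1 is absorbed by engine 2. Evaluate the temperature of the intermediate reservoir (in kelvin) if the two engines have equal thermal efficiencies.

T_m ≈ 360.6 K

Equal efficiencies require 1 − T_m/T_H = 1 − T_C/T_m, i.e. T_m/T_H = T_C/T_m, so T_m = √(T_H·T_C) = √(435.00 × 299.00) = 360.6 K.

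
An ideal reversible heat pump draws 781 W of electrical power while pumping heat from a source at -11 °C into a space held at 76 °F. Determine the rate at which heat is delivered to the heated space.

T_H = 76 °F → (76 − 32) × 5/9 = 24.44 °C = 297.59 K.
T_C = -11 °C → -11 + 273.15 = 262.15 K.
COP_HP = T_H/(T_H − T_C) = 297.59/35.44 = 8.3961.
Q_H = COP_HP · W = 8.3961 × 781 = 6557 W.

Q̇_H ≈ 6557 W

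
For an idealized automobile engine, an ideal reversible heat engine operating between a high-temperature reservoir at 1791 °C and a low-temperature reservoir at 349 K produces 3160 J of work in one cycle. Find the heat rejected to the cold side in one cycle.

T_H = 1791 °C → 1791 + 273.15 = 2064.15 K.
For a reversible engine, η = 1 − T_C/T_H = 1 − 349.00/2064.15 = 0.8309.
Since Q_C/Q_H = T_C/T_H and Q_H = W/η, Q_C = W·T_C/(T_H − T_C) = 3160 × 349.00/1715.15 = 643.0 J.

Q_C ≈ 643.0 J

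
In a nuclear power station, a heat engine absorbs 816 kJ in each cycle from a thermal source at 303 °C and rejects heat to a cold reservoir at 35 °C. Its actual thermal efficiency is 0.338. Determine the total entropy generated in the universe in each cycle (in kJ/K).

ΔS_univ ≈ 0.337 kJ/K

T_H = 303 °C → 303 + 273.15 = 576.15 K.
T_C = 35 °C → 35 + 273.15 = 308.15 K.
W = η·Q_H = 0.338 × 816 = 275.8 kJ, so Q_C = Q_H − W = 540.2 kJ.
The hot reservoir loses entropy Q_H/T_H = 816/576.15 = 1.416 kJ/K; the cold reservoir gains Q_C/T_C = 540.2/308.15 = 1.753 kJ/K.
ΔS_univ = −Q_H/T_H + Q_C/T_C = 0.337 kJ/K (> 0, since η = 0.338 < η_Carnot = 0.465).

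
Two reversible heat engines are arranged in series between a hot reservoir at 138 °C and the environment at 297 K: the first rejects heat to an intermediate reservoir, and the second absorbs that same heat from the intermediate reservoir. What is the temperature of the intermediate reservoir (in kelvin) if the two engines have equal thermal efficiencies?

T_H = 138 °C → 138 + 273.15 = 411.15 K.
Equal efficiencies require 1 − T_m/T_H = 1 − T_C/T_m, i.e. T_m/T_H = T_C/T_m, so T_m = √(T_H·T_C) = √(411.15 × 297.00) = 349.4 K.

T_m ≈ 349.4 K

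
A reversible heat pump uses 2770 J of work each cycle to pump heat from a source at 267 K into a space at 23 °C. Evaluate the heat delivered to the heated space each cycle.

T_H = 23 °C → 23 + 273.15 = 296.15 K.
The Carnot heat-pump COP is COP_HP = T_H/(T_H − T_C) = 296.15/29.15 = 10.1595.
Q_H = COP_HP · W = 10.1595 × 2770 = 28140 J.

Q_H ≈ 28140 J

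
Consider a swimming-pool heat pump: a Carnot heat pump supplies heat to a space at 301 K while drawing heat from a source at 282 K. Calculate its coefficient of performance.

COP_HP = T_H/(T_H − T_C) = 301.00/(301.00 − 282.00) = 15.84.

COP_HP ≈ 15.84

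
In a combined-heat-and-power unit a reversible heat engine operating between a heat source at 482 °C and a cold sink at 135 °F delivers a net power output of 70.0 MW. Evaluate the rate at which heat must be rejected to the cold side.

Q̇_C ≈ 54.4 MW

T_H = 482 °C → 482 + 273.15 = 755.15 K.
T_C = 135 °F → (135 − 32) × 5/9 = 57.22 °C = 330.37 K.
The Carnot efficiency is η = 1 − T_C/T_H = 1 − 330.37/755.15 = 0.5625.
Since Q_C/Q_H = T_C/T_H and Q_H = W/η, Q_C = W·T_C/(T_H − T_C) = 70.0 × 330.37/424.78 = 54.4 MW.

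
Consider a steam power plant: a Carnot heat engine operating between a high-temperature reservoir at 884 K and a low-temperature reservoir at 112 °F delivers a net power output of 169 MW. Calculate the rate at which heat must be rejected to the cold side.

T_C = 112 °F → (112 − 32) × 5/9 = 44.44 °C = 317.59 K.
Since the cycle is reversible, η = 1 − T_C/T_H = 1 − 317.59/884.00 = 0.6407.
Since Q_C/Q_H = T_C/T_H and Q_H = W/η, Q_C = W·T_C/(T_H − T_C) = 169 × 317.59/566.41 = 94.8 MW.

Q̇_C ≈ 94.8 MW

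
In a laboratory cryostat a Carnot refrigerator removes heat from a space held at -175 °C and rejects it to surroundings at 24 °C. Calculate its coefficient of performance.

T_H = 24 °C → 24 + 273.15 = 297.15 K.
T_C = -175 °C → -175 + 273.15 = 98.15 K.
For a reversible refrigerator, COP_R = T_C/(T_H − T_C) = 98.15/(297.15 − 98.15) = 0.493.

COP_R ≈ 0.493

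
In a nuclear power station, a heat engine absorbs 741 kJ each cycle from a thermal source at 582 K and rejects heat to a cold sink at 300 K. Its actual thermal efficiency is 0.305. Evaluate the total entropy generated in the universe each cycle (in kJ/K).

W = η·Q_H = 0.305 × 741 = 226.0 kJ, so Q_C = Q_H − W = 515.0 kJ.
Entropy balance on the reservoirs: −Q_H/T_H = -1.273 kJ/K, +Q_C/T_C = 1.717 kJ/K.
ΔS_univ = −Q_H/T_H + Q_C/T_C = 0.4435 kJ/K (> 0, since η = 0.305 < η_Carnot = 0.485).

ΔS_univ ≈ 0.4435 kJ/K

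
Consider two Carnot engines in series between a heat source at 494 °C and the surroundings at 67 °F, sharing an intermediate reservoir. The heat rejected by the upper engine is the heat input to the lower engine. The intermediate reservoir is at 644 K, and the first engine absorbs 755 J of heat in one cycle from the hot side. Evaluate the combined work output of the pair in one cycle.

T_H = 494 °C → 494 + 273.15 = 767.15 K.
T_C = 67 °F → (67 − 32) × 5/9 = 19.44 °C = 292.59 K.
Two reversible stages in series are equivalent to a single Carnot engine between T_H and T_C, so η_total = 1 − T_C/T_H = 1 − 292.59/767.15 = 0.6186.
W_total = η_total · Q_H = 0.6186 × 755 = 467.0 J.

W_total ≈ 467.0 J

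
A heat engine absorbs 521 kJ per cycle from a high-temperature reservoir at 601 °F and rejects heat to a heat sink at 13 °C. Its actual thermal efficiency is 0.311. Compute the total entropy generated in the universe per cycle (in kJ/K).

ΔS_univ ≈ 0.370 kJ/K

T_H = 601 °F → (601 − 32) × 5/9 = 316.11 °C = 589.26 K.
T_C = 13 °C → 13 + 273.15 = 286.15 K.
W = η·Q_H = 0.311 × 521 = 162.0 kJ, so Q_C = Q_H − W = 359.0 kJ.
The hot reservoir loses entropy Q_H/T_H = 521/589.26 = 0.8842 kJ/K; the cold reservoir gains Q_C/T_C = 359.0/286.15 = 1.254 kJ/K.
ΔS_univ = −Q_H/T_H + Q_C/T_C = 0.370 kJ/K (> 0, since η = 0.311 < η_Carnot = 0.514).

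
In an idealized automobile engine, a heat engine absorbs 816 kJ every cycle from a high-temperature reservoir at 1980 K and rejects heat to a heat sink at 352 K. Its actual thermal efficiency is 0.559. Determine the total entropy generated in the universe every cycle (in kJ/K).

W = η·Q_H = 0.559 × 816 = 456.1 kJ, so Q_C = Q_H − W = 359.9 kJ.
Entropy balance on the reservoirs: −Q_H/T_H = -0.4121 kJ/K, +Q_C/T_C = 1.022 kJ/K.
ΔS_univ = −Q_H/T_H + Q_C/T_C = 0.610 kJ/K (> 0, since η = 0.559 < η_Carnot = 0.822).

ΔS_univ ≈ 0.610 kJ/K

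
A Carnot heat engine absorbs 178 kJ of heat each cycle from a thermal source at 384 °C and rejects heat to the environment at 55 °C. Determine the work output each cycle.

T_H = 384 °C → 384 + 273.15 = 657.15 K.
T_C = 55 °C → 55 + 273.15 = 328.15 K.
For a reversible engine, η = 1 − T_C/T_H = 1 − 328.15/657.15 = 0.5006.
W = η·Q_H = 0.5006 × 178 = 89.1 kJ.

W ≈ 89.1 kJ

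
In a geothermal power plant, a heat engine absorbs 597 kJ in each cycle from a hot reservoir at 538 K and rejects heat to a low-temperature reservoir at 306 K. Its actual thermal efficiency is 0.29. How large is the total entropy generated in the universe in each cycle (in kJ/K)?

ΔS_univ ≈ 0.276 kJ/K

W = η·Q_H = 0.29 × 597 = 173.1 kJ, so Q_C = Q_H − W = 423.9 kJ.
The hot reservoir loses entropy Q_H/T_H = 597/538.00 = 1.110 kJ/K; the cold reservoir gains Q_C/T_C = 423.9/306.00 = 1.385 kJ/K.
ΔS_univ = −Q_H/T_H + Q_C/T_C = 0.276 kJ/K (> 0, since η = 0.29 < η_Carnot = 0.431).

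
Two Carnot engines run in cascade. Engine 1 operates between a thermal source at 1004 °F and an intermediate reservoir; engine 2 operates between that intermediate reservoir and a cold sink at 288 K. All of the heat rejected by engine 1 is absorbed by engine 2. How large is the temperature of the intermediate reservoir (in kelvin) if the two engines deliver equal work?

T_m ≈ 551 K

T_H = 1004 °F → (1004 − 32) × 5/9 = 540.00 °C = 813.15 K.
For reversible stages Q_m = Q_H·(T_m/T_H). Setting W₁ = Q_H(1 − T_m/T_H) equal to W₂ = Q_m(1 − T_C/T_m) = Q_H·(T_m − T_C)/T_H gives T_H − T_m = T_m − T_C, so T_m = (T_H + T_C)/2 = (813.15 + 288.00)/2 = 551 K.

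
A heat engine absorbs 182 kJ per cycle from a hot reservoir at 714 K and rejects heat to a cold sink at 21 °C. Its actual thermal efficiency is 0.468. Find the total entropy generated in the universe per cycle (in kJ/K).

ΔS_univ ≈ 0.07426 kJ/K

T_C = 21 °C → 21 + 273.15 = 294.15 K.
W = η·Q_H = 0.468 × 182 = 85.18 kJ, so Q_C = Q_H − W = 96.82 kJ.
Entropy balance on the reservoirs: −Q_H/T_H = -0.2549 kJ/K, +Q_C/T_C = 0.3292 kJ/K.
ΔS_univ = −Q_H/T_H + Q_C/T_C = 0.07426 kJ/K (> 0, since η = 0.468 < η_Carnot = 0.588).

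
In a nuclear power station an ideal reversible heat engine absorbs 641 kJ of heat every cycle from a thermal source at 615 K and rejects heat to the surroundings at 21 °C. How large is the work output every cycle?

T_C = 21 °C → 21 + 273.15 = 294.15 K.
Since the cycle is reversible, η = 1 − T_C/T_H = 1 − 294.15/615.00 = 0.5217.
W = η·Q_H = 0.5217 × 641 = 334 kJ.

W ≈ 334 kJ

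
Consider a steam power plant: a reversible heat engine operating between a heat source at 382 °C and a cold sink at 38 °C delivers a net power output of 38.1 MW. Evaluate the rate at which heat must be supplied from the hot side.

T_H = 382 °C → 382 + 273.15 = 655.15 K.
T_C = 38 °C → 38 + 273.15 = 311.15 K.
For a reversible engine, η = 1 − T_C/T_H = 1 − 311.15/655.15 = 0.5251.
Q_H = W/η = 38.1/0.5251 = 72.6 MW.

Q̇_H ≈ 72.6 MW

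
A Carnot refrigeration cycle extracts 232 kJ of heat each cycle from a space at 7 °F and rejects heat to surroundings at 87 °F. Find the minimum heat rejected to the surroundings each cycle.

Q_H ≈ 271.8 kJ

T_H = 87 °F → (87 − 32) × 5/9 = 30.56 °C = 303.71 K.
T_C = 7 °F → (7 − 32) × 5/9 = -13.89 °C = 259.26 K.
For a reversible cycle Q_H/Q_C = T_H/T_C, so Q_H = Q_C·T_H/T_C = 232 × 303.71/259.26 = 271.8 kJ.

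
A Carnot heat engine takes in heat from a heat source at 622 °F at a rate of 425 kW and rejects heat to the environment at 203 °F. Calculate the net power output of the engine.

Ẇ ≈ 165 kW

T_H = 622 °F → (622 − 32) × 5/9 = 327.78 °C = 600.93 K.
T_C = 203 °F → (203 − 32) × 5/9 = 95.00 °C = 368.15 K.
Carnot efficiency: η = 1 − T_C/T_H = 1 − 368.15/600.93 = 0.3874.
W = η·Q_H = 0.3874 × 425 = 165 kW.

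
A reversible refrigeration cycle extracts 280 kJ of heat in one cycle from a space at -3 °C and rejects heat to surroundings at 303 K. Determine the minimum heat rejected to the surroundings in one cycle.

Q_H ≈ 314 kJ

T_C = -3 °C → -3 + 273.15 = 270.15 K.
For a reversible cycle Q_H/Q_C = T_H/T_C, so Q_H = Q_C·T_H/T_C = 280 × 303.00/270.15 = 314 kJ.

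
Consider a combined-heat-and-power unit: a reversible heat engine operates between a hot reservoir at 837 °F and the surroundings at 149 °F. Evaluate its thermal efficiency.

η ≈ 0.531

T_H = 837 °F → (837 − 32) × 5/9 = 447.22 °C = 720.37 K.
T_C = 149 °F → (149 − 32) × 5/9 = 65.00 °C = 338.15 K.
For a reversible engine, η = 1 − T_C/T_H = 1 − 338.15/720.37 = 0.531.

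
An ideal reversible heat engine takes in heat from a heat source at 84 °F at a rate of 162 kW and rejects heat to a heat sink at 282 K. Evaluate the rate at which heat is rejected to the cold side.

Q̇_C ≈ 151.3 kW

T_H = 84 °F → (84 − 32) × 5/9 = 28.89 °C = 302.04 K.
For a reversible engine, η = 1 − T_C/T_H = 1 − 282.00/302.04 = 0.0663.
For a reversible cycle Q_C/Q_H = T_C/T_H, so Q_C = 162 × 282.00/302.04 = 151.3 kW.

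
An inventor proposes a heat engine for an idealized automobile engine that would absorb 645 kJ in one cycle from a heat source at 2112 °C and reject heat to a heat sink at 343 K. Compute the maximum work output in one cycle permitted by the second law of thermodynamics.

W_max ≈ 552 kJ

T_H = 2112 °C → 2112 + 273.15 = 2385.15 K.
The upper bound on efficiency is η_max = 1 − T_C/T_H = 1 − 343.00/2385.15 = 0.8562.
W_max = η_max · Q_H = 0.8562 × 645 = 552 kJ.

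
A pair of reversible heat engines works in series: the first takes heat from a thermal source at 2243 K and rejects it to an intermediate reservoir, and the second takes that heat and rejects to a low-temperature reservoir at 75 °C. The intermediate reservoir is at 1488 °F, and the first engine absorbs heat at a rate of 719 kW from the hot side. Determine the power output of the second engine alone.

T_C = 75 °C → 75 + 273.15 = 348.15 K.
T_m = 1488 °F → (1488 − 32) × 5/9 = 808.89 °C = 1082.04 K.
Heat entering the second stage: Q_m = Q_H·(T_m/T_H) = 719 × 1082.04/2243.00 = 347 kW.
Second-stage efficiency η₂ = 1 − T_C/T_m = 1 − 348.15/1082.04 = 0.6782, so W₂ = η₂·Q_m = 235 kW.

Ẇ₂ ≈ 235 kW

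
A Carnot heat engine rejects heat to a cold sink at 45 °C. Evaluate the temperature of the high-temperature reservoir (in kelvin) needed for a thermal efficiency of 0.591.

T_H ≈ 777.9 K

T_C = 45 °C → 45 + 273.15 = 318.15 K.
From η = 1 − T_C/T_H, solving for T_H gives T_H = T_C/(1 − η) = 318.15/(1 − 0.591) = 777.9 K.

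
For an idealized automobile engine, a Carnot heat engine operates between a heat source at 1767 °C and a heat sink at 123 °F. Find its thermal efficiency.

T_H = 1767 °C → 1767 + 273.15 = 2040.15 K.
T_C = 123 °F → (123 − 32) × 5/9 = 50.56 °C = 323.71 K.
Carnot efficiency: η = 1 − T_C/T_H = 1 − 323.71/2040.15 = 0.8413.

η ≈ 0.8413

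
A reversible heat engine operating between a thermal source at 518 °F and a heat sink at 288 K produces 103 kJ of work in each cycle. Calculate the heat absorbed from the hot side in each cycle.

Q_H ≈ 219 kJ

T_H = 518 °F → (518 − 32) × 5/9 = 270.00 °C = 543.15 K.
η_rev = 1 − T_C/T_H = 1 − 288.00/543.15 = 0.4698.
Q_H = W/η = 103/0.4698 = 219 kJ.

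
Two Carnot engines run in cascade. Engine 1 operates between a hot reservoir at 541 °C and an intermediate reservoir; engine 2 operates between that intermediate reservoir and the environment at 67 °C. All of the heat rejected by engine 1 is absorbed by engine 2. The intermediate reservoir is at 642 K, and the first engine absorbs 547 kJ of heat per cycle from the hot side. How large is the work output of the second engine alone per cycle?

W₂ ≈ 203 kJ

T_H = 541 °C → 541 + 273.15 = 814.15 K.
T_C = 67 °C → 67 + 273.15 = 340.15 K.
Heat entering the second stage: Q_m = Q_H·(T_m/T_H) = 547 × 642.00/814.15 = 431 kJ.
Second-stage efficiency η₂ = 1 − T_C/T_m = 1 − 340.15/642.00 = 0.4702, so W₂ = η₂·Q_m = 203 kJ.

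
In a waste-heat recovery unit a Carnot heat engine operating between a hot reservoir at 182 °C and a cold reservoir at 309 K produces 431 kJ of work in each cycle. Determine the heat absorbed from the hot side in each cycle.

T_H = 182 °C → 182 + 273.15 = 455.15 K.
For a reversible engine, η = 1 − T_C/T_H = 1 − 309.00/455.15 = 0.3211.
Q_H = W/η = 431/0.3211 = 1340 kJ.

Q_H ≈ 1340 kJ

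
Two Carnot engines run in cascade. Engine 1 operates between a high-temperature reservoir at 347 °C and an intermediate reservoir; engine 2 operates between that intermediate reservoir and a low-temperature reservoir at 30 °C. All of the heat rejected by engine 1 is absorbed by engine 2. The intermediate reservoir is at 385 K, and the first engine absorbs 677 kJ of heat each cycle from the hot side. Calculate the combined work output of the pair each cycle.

W_total ≈ 346 kJ

T_H = 347 °C → 347 + 273.15 = 620.15 K.
T_C = 30 °C → 30 + 273.15 = 303.15 K.
Two reversible stages in series are equivalent to a single Carnot engine between T_H and T_C, so η_total = 1 − T_C/T_H = 1 − 303.15/620.15 = 0.5112.
W_total = η_total · Q_H = 0.5112 × 677 = 346 kJ.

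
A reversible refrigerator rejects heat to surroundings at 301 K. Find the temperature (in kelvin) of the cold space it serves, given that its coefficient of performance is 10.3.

COP_R = T_C/(T_H − T_C) ⇒ T_C = T_H·COP_R/(1 + COP_R) = 301.00 × 10.3/(1 + 10.3) = 274.4 K.

T_C ≈ 274.4 K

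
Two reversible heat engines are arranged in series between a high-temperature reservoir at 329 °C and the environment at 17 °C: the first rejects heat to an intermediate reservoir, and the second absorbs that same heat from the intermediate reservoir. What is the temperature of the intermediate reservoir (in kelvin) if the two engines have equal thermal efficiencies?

T_m ≈ 418.0 K

T_H = 329 °C → 329 + 273.15 = 602.15 K.
T_C = 17 °C → 17 + 273.15 = 290.15 K.
Equal efficiencies require 1 − T_m/T_H = 1 − T_C/T_m, i.e. T_m/T_H = T_C/T_m, so T_m = √(T_H·T_C) = √(602.15 × 290.15) = 418.0 K.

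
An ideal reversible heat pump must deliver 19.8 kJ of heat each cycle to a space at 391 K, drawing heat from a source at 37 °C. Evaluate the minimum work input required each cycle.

W_in ≈ 4.09 kJ

T_C = 37 °C → 37 + 273.15 = 310.15 K.
For a reversible heat pump, COP_HP = T_H/(T_H − T_C) = 391.00/80.85 = 4.8361.
W = Q_H/COP_HP = 19.8/4.8361 = 4.09 kJ.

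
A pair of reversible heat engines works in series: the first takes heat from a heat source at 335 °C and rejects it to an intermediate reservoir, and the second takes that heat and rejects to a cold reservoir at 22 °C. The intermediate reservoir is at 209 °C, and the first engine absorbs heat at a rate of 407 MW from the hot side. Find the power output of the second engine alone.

T_H = 335 °C → 335 + 273.15 = 608.15 K.
T_C = 22 °C → 22 + 273.15 = 295.15 K.
T_m = 209 °C → 209 + 273.15 = 482.15 K.
Heat entering the second stage: Q_m = Q_H·(T_m/T_H) = 407 × 482.15/608.15 = 323 MW.
Second-stage efficiency η₂ = 1 − T_C/T_m = 1 − 295.15/482.15 = 0.3878, so W₂ = η₂·Q_m = 125 MW.

Ẇ₂ ≈ 125 MW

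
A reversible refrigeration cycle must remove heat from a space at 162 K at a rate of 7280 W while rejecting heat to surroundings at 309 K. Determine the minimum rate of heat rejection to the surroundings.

For a reversible cycle Q_H/Q_C = T_H/T_C, so Q_H = Q_C·T_H/T_C = 7280 × 309.00/162.00 = 13900 W.

Q̇_H ≈ 13900 W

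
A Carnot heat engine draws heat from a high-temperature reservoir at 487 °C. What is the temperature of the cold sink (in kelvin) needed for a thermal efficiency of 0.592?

T_H = 487 °C → 487 + 273.15 = 760.15 K.
From η = 1 − T_C/T_H, T_C = T_H·(1 − η) = 760.15 × (1 − 0.592) = 310 K.

T_C ≈ 310 K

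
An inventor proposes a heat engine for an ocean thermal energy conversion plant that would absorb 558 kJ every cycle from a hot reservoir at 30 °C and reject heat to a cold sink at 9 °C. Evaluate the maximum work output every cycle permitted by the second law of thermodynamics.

W_max ≈ 38.7 kJ

T_H = 30 °C → 30 + 273.15 = 303.15 K.
T_C = 9 °C → 9 + 273.15 = 282.15 K.
By the Carnot theorem, η_max = 1 − T_C/T_H = 1 − 282.15/303.15 = 0.0693.
W_max = η_max · Q_H = 0.0693 × 558 = 38.7 kJ.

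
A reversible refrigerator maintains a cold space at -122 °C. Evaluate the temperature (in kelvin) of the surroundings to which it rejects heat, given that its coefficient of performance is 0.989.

T_C = -122 °C → -122 + 273.15 = 151.15 K.
COP_R = T_C/(T_H − T_C) ⇒ T_H = T_C·(1 + 1/COP_R) = 151.15 × (1 + 1/0.989) = 304.0 K.

T_H ≈ 304.0 K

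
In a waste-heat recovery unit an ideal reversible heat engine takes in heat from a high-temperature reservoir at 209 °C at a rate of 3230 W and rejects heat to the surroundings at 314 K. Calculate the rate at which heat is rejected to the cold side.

T_H = 209 °C → 209 + 273.15 = 482.15 K.
For a reversible engine, η = 1 − T_C/T_H = 1 − 314.00/482.15 = 0.3488.
For a reversible cycle Q_C/Q_H = T_C/T_H, so Q_C = 3230 × 314.00/482.15 = 2100 W.

Q̇_C ≈ 2100 W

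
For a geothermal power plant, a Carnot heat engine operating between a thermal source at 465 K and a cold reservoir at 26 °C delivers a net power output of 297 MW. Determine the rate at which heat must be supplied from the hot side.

T_C = 26 °C → 26 + 273.15 = 299.15 K.
η_rev = 1 − T_C/T_H = 1 − 299.15/465.00 = 0.3567.
Q_H = W/η = 297/0.3567 = 833 MW.

Q̇_H ≈ 833 MW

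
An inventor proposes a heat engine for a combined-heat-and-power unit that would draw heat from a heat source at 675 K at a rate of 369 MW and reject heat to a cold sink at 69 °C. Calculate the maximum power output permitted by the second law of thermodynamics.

Ẇ_max ≈ 182 MW

T_C = 69 °C → 69 + 273.15 = 342.15 K.
No engine can exceed the Carnot limit: η_max = 1 − T_C/T_H = 1 − 342.15/675.00 = 0.4931.
W_max = η_max · Q_H = 0.4931 × 369 = 182 MW.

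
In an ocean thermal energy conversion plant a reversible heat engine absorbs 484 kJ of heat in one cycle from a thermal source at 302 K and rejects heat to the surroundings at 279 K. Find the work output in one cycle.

Carnot efficiency: η = 1 − T_C/T_H = 1 − 279.00/302.00 = 0.0762.
W = η·Q_H = 0.0762 × 484 = 36.86 kJ.

W ≈ 36.86 kJ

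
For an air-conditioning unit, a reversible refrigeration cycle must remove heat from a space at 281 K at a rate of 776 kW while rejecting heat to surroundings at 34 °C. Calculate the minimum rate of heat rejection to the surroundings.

Q̇_H ≈ 848 kW

T_H = 34 °C → 34 + 273.15 = 307.15 K.
For a reversible cycle Q_H/Q_C = T_H/T_C, so Q_H = Q_C·T_H/T_C = 776 × 307.15/281.00 = 848 kW.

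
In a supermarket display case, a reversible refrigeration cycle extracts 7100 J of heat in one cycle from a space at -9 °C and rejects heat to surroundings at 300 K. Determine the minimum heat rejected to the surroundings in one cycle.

T_C = -9 °C → -9 + 273.15 = 264.15 K.
For a reversible cycle Q_H/Q_C = T_H/T_C, so Q_H = Q_C·T_H/T_C = 7100 × 300.00/264.15 = 8060 J.

Q_H ≈ 8060 J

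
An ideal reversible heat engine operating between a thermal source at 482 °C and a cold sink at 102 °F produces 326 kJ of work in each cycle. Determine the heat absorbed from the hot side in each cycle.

Q_H ≈ 556 kJ

T_H = 482 °C → 482 + 273.15 = 755.15 K.
T_C = 102 °F → (102 − 32) × 5/9 = 38.89 °C = 312.04 K.
The Carnot efficiency is η = 1 − T_C/T_H = 1 − 312.04/755.15 = 0.5868.
Q_H = W/η = 326/0.5868 = 556 kJ.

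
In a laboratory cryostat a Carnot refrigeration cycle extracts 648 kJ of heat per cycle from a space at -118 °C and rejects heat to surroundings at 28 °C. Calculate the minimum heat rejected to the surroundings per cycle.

T_H = 28 °C → 28 + 273.15 = 301.15 K.
T_C = -118 °C → -118 + 273.15 = 155.15 K.
For a reversible cycle Q_H/Q_C = T_H/T_C, so Q_H = Q_C·T_H/T_C = 648 × 301.15/155.15 = 1258 kJ.

Q_H ≈ 1258 kJ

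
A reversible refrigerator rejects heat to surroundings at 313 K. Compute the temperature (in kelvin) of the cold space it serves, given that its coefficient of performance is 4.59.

COP_R = T_C/(T_H − T_C) ⇒ T_C = T_H·COP_R/(1 + COP_R) = 313.00 × 4.59/(1 + 4.59) = 257 K.

T_C ≈ 257 K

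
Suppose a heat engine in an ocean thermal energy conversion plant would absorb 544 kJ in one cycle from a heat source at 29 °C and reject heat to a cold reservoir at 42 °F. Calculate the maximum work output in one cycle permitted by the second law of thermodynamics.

W_max ≈ 42.2 kJ

T_H = 29 °C → 29 + 273.15 = 302.15 K.
T_C = 42 °F → (42 − 32) × 5/9 = 5.56 °C = 278.71 K.
No engine can exceed the Carnot limit: η_max = 1 − T_C/T_H = 1 − 278.71/302.15 = 0.0776.
W_max = η_max · Q_H = 0.0776 × 544 = 42.2 kJ.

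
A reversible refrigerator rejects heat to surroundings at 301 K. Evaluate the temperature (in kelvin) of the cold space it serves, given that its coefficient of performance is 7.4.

T_C ≈ 265 K

COP_R = T_C/(T_H − T_C) ⇒ T_C = T_H·COP_R/(1 + COP_R) = 301.00 × 7.4/(1 + 7.4) = 265 K.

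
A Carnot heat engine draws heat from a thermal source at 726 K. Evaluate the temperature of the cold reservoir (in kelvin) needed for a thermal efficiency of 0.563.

From η = 1 − T_C/T_H, T_C = T_H·(1 − η) = 726.00 × (1 − 0.563) = 317 K.

T_C ≈ 317 K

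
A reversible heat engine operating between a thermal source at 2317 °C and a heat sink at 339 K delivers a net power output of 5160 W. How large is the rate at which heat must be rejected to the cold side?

Q̇_C ≈ 777 W

T_H = 2317 °C → 2317 + 273.15 = 2590.15 K.
η_rev = 1 − T_C/T_H = 1 − 339.00/2590.15 = 0.8691.
Since Q_C/Q_H = T_C/T_H and Q_H = W/η, Q_C = W·T_C/(T_H − T_C) = 5160 × 339.00/2251.15 = 777 W.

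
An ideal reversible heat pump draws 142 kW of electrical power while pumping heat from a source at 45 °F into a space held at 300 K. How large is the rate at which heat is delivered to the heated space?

T_C = 45 °F → (45 − 32) × 5/9 = 7.22 °C = 280.37 K.
For a reversible heat pump, COP_HP = T_H/(T_H − T_C) = 300.00/19.63 = 15.2845.
Q_H = COP_HP · W = 15.2845 × 142 = 2170 kW.

Q̇_H ≈ 2170 kW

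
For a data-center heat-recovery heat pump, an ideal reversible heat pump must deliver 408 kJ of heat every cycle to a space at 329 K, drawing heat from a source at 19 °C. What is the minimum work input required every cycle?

T_C = 19 °C → 19 + 273.15 = 292.15 K.
For a reversible heat pump, COP_HP = T_H/(T_H − T_C) = 329.00/36.85 = 8.9281.
W = Q_H/COP_HP = 408/8.9281 = 45.70 kJ.

W_in ≈ 45.70 kJ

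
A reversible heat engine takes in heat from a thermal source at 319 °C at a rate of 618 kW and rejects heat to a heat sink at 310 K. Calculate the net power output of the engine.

T_H = 319 °C → 319 + 273.15 = 592.15 K.
Carnot efficiency: η = 1 − T_C/T_H = 1 − 310.00/592.15 = 0.4765.
W = η·Q_H = 0.4765 × 618 = 294.5 kW.

Ẇ ≈ 294.5 kW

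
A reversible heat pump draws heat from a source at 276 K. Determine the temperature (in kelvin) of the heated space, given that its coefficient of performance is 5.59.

COP_HP = T_H/(T_H − T_C) ⇒ T_H = T_C·COP_HP/(COP_HP − 1) = 276.00 × 5.59/(5.59 − 1) = 336 K.

T_H ≈ 336 K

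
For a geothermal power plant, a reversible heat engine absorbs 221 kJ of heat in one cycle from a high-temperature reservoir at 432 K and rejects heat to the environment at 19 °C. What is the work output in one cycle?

T_C = 19 °C → 19 + 273.15 = 292.15 K.
η_rev = 1 − T_C/T_H = 1 − 292.15/432.00 = 0.3237.
W = η·Q_H = 0.3237 × 221 = 71.5 kJ.

W ≈ 71.5 kJ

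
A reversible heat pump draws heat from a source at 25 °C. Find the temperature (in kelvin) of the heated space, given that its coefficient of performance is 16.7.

T_H ≈ 317 K

T_C = 25 °C → 25 + 273.15 = 298.15 K.
COP_HP = T_H/(T_H − T_C) ⇒ T_H = T_C·COP_HP/(COP_HP − 1) = 298.15 × 16.7/(16.7 − 1) = 317 K.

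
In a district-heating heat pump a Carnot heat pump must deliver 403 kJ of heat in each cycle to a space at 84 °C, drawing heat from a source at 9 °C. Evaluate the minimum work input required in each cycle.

W_in ≈ 84.63 kJ

T_H = 84 °C → 84 + 273.15 = 357.15 K.
T_C = 9 °C → 9 + 273.15 = 282.15 K.
The Carnot heat-pump COP is COP_HP = T_H/(T_H − T_C) = 357.15/75.00 = 4.7620.
W = Q_H/COP_HP = 403/4.7620 = 84.63 kJ.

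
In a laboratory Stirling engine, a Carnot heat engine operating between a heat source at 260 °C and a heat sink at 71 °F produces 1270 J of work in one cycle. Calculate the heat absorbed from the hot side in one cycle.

Q_H ≈ 2840 J

T_H = 260 °C → 260 + 273.15 = 533.15 K.
T_C = 71 °F → (71 − 32) × 5/9 = 21.67 °C = 294.82 K.
Since the cycle is reversible, η = 1 − T_C/T_H = 1 − 294.82/533.15 = 0.4470.
Q_H = W/η = 1270/0.4470 = 2840 J.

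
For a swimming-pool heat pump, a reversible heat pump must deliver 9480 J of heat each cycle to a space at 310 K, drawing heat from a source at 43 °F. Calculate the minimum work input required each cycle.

W_in ≈ 940 J

T_C = 43 °F → (43 − 32) × 5/9 = 6.11 °C = 279.26 K.
For a reversible heat pump, COP_HP = T_H/(T_H − T_C) = 310.00/30.74 = 10.0849.
W = Q_H/COP_HP = 9480/10.0849 = 940 J.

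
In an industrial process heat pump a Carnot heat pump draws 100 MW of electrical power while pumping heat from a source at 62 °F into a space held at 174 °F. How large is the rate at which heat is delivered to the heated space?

T_H = 174 °F → (174 − 32) × 5/9 = 78.89 °C = 352.04 K.
T_C = 62 °F → (62 − 32) × 5/9 = 16.67 °C = 289.82 K.
COP_HP = T_H/(T_H − T_C) = 352.04/62.22 = 5.6578.
Q_H = COP_HP · W = 5.6578 × 100 = 566 MW.

Q̇_H ≈ 566 MW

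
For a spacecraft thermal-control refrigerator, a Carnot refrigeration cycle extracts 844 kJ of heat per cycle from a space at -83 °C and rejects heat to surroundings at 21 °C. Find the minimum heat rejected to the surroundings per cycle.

Q_H ≈ 1310 kJ

T_H = 21 °C → 21 + 273.15 = 294.15 K.
T_C = -83 °C → -83 + 273.15 = 190.15 K.
For a reversible cycle Q_H/Q_C = T_H/T_C, so Q_H = Q_C·T_H/T_C = 844 × 294.15/190.15 = 1310 kJ.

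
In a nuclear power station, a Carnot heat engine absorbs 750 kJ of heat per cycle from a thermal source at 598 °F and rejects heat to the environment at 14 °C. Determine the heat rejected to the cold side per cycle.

T_H = 598 °F → (598 − 32) × 5/9 = 314.44 °C = 587.59 K.
T_C = 14 °C → 14 + 273.15 = 287.15 K.
The Carnot efficiency is η = 1 − T_C/T_H = 1 − 287.15/587.59 = 0.5113.
For a reversible cycle Q_C/Q_H = T_C/T_H, so Q_C = 750 × 287.15/587.59 = 367 kJ.

Q_C ≈ 367 kJ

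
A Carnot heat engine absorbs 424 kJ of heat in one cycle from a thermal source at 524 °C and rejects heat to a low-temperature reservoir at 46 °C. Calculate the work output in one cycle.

T_H = 524 °C → 524 + 273.15 = 797.15 K.
T_C = 46 °C → 46 + 273.15 = 319.15 K.
Since the cycle is reversible, η = 1 − T_C/T_H = 1 − 319.15/797.15 = 0.5996.
W = η·Q_H = 0.5996 × 424 = 254.2 kJ.

W ≈ 254.2 kJ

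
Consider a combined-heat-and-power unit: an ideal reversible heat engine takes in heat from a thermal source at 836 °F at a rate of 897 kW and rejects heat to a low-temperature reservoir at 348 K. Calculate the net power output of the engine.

Ẇ ≈ 463 kW

T_H = 836 °F → (836 − 32) × 5/9 = 446.67 °C = 719.82 K.
Carnot efficiency: η = 1 − T_C/T_H = 1 − 348.00/719.82 = 0.5165.
W = η·Q_H = 0.5165 × 897 = 463 kW.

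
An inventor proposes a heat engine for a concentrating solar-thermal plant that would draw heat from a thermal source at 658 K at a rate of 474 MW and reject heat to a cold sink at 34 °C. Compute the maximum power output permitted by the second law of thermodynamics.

T_C = 34 °C → 34 + 273.15 = 307.15 K.
By the Carnot theorem, η_max = 1 − T_C/T_H = 1 − 307.15/658.00 = 0.5332.
W_max = η_max · Q_H = 0.5332 × 474 = 253 MW.

Ẇ_max ≈ 253 MW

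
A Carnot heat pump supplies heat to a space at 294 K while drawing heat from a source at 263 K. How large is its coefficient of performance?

For a reversible heat pump, COP_HP = T_H/(T_H − T_C) = 294.00/(294.00 − 263.00) = 9.484.

COP_HP ≈ 9.484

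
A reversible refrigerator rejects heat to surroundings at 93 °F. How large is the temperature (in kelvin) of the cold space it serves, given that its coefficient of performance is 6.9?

T_H = 93 °F → (93 − 32) × 5/9 = 33.89 °C = 307.04 K.
COP_R = T_C/(T_H − T_C) ⇒ T_C = T_H·COP_R/(1 + COP_R) = 307.04 × 6.9/(1 + 6.9) = 268.2 K.

T_C ≈ 268.2 K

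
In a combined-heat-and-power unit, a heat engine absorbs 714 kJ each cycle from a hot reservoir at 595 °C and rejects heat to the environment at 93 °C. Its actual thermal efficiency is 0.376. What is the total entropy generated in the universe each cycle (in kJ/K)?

T_H = 595 °C → 595 + 273.15 = 868.15 K.
T_C = 93 °C → 93 + 273.15 = 366.15 K.
W = η·Q_H = 0.376 × 714 = 268.5 kJ, so Q_C = Q_H − W = 445.5 kJ.
Entropy balance on the reservoirs: −Q_H/T_H = -0.8224 kJ/K, +Q_C/T_C = 1.217 kJ/K.
ΔS_univ = −Q_H/T_H + Q_C/T_C = 0.394 kJ/K (> 0, since η = 0.376 < η_Carnot = 0.578).

ΔS_univ ≈ 0.394 kJ/K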